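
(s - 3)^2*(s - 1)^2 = s^4 - 8*s^3 + 22*s^2 - 24*s + 9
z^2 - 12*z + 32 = (z - 8)*(z - 4)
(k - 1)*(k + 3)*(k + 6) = k^3 + 8*k^2 + 9*k - 18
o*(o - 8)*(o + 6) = o^3 - 2*o^2 - 48*o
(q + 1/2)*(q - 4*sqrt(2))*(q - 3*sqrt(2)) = q^3 - 7*sqrt(2)*q^2 + q^2/2 - 7*sqrt(2)*q/2 + 24*q + 12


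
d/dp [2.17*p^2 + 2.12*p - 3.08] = 4.34*p + 2.12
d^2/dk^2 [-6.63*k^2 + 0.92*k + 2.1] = -13.2600000000000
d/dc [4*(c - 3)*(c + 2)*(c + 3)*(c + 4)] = 16*c^3 + 72*c^2 - 8*c - 216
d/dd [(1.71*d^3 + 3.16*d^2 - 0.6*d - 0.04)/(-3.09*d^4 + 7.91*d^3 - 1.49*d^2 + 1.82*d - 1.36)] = (5.2839*d^6 + 19.5288*d^5 - 33.1055*d^4 + 15.222*d^3 - 1.1704*d^2 - 8.7144*d + 0.8888)/(9.5481*d^8 - 48.8838*d^7 + 71.7763*d^6 - 34.8194*d^5 + 39.4173*d^4 - 26.9388*d^3 + 7.3652*d^2 - 4.9504*d + 1.8496)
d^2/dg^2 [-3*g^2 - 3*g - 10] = -6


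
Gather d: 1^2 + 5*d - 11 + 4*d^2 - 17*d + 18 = 4*d^2 - 12*d + 8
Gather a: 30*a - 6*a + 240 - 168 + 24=24*a + 96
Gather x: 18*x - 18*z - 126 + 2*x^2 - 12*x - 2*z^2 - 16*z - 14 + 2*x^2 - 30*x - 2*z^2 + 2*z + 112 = 4*x^2 - 24*x - 4*z^2 - 32*z - 28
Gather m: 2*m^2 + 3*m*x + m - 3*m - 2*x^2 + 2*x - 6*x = 2*m^2 + m*(3*x - 2) - 2*x^2 - 4*x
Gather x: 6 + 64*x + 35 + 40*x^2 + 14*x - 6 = 40*x^2 + 78*x + 35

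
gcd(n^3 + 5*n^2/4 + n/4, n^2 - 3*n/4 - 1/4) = n + 1/4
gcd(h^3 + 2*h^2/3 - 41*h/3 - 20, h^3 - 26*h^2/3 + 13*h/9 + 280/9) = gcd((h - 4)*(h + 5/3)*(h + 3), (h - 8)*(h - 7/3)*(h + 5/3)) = h + 5/3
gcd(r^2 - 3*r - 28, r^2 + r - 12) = r + 4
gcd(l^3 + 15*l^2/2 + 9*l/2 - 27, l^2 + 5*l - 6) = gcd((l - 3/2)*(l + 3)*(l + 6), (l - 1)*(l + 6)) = l + 6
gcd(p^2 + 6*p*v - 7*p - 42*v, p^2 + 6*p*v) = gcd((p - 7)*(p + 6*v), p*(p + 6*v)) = p + 6*v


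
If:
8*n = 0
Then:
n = 0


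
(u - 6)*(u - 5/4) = u^2 - 29*u/4 + 15/2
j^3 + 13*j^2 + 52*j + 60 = (j + 2)*(j + 5)*(j + 6)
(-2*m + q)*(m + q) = -2*m^2 - m*q + q^2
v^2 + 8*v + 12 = (v + 2)*(v + 6)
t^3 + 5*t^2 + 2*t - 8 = (t - 1)*(t + 2)*(t + 4)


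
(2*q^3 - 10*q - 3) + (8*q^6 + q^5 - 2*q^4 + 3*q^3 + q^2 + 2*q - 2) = 8*q^6 + q^5 - 2*q^4 + 5*q^3 + q^2 - 8*q - 5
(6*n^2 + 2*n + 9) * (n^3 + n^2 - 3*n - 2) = 6*n^5 + 8*n^4 - 7*n^3 - 9*n^2 - 31*n - 18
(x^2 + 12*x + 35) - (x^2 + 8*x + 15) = 4*x + 20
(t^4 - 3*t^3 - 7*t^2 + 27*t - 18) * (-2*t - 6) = -2*t^5 + 32*t^3 - 12*t^2 - 126*t + 108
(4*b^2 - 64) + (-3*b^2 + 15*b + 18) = b^2 + 15*b - 46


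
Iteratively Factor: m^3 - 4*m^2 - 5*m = (m)*(m^2 - 4*m - 5) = m*(m - 5)*(m + 1)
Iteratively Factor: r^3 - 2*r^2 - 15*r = (r + 3)*(r^2 - 5*r) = (r - 5)*(r + 3)*(r)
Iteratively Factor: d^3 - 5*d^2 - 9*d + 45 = (d + 3)*(d^2 - 8*d + 15) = (d - 5)*(d + 3)*(d - 3)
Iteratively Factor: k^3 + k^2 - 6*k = (k)*(k^2 + k - 6) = k*(k + 3)*(k - 2)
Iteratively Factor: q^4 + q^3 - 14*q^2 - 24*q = (q)*(q^3 + q^2 - 14*q - 24) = q*(q + 3)*(q^2 - 2*q - 8) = q*(q + 2)*(q + 3)*(q - 4)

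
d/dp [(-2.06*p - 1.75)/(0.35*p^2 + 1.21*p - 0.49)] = (0.721*p^2 + 1.225*p + 3.1269)/(0.1225*p^4 + 0.847*p^3 + 1.1211*p^2 - 1.1858*p + 0.2401)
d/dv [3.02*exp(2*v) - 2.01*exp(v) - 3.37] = (6.04*exp(v) - 2.01)*exp(v)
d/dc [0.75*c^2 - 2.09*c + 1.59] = 1.5*c - 2.09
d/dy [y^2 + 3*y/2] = 2*y + 3/2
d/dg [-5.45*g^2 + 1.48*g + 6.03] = 1.48 - 10.9*g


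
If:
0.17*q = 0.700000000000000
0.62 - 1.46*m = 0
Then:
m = 0.42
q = 4.12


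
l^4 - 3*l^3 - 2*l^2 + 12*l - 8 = (l - 2)^2*(l - 1)*(l + 2)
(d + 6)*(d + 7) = d^2 + 13*d + 42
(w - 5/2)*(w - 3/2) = w^2 - 4*w + 15/4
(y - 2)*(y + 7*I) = y^2 - 2*y + 7*I*y - 14*I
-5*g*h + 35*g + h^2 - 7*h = (-5*g + h)*(h - 7)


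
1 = 1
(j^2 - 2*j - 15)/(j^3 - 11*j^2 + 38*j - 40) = (j + 3)/(j^2 - 6*j + 8)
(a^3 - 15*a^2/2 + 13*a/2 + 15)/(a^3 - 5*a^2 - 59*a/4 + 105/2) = 2*(a + 1)/(2*a + 7)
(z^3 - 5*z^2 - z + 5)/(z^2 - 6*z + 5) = z + 1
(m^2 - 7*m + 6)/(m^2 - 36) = (m - 1)/(m + 6)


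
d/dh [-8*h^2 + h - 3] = 1 - 16*h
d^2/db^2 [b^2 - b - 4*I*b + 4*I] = 2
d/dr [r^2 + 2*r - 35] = 2*r + 2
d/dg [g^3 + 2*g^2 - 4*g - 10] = 3*g^2 + 4*g - 4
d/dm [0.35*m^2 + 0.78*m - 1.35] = 0.7*m + 0.78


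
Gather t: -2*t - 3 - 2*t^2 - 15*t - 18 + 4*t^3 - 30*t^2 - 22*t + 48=4*t^3 - 32*t^2 - 39*t + 27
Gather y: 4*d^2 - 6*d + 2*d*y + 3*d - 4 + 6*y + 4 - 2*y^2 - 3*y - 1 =4*d^2 - 3*d - 2*y^2 + y*(2*d + 3) - 1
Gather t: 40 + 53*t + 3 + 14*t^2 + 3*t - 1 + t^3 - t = t^3 + 14*t^2 + 55*t + 42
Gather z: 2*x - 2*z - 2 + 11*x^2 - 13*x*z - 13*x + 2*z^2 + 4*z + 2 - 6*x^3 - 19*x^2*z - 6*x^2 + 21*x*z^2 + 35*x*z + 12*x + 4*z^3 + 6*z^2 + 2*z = -6*x^3 + 5*x^2 + x + 4*z^3 + z^2*(21*x + 8) + z*(-19*x^2 + 22*x + 4)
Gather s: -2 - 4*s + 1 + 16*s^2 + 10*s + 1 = 16*s^2 + 6*s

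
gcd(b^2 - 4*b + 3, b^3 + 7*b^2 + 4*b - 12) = b - 1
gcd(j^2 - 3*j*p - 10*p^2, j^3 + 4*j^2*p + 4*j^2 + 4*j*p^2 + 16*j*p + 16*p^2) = j + 2*p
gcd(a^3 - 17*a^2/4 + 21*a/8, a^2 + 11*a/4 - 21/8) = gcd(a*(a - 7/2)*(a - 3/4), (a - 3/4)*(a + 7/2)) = a - 3/4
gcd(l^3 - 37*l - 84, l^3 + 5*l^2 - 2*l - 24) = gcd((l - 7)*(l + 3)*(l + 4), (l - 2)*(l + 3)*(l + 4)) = l^2 + 7*l + 12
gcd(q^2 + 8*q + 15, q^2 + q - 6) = q + 3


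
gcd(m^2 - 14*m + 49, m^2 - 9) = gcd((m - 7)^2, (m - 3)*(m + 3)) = 1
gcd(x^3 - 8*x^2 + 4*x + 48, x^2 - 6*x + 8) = x - 4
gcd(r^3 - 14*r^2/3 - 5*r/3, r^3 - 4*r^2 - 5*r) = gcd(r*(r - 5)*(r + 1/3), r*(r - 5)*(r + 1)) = r^2 - 5*r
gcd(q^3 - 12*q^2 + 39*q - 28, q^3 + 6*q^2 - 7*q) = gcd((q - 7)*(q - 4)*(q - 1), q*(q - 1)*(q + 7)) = q - 1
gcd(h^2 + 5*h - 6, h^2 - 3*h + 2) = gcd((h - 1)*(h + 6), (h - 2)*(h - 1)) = h - 1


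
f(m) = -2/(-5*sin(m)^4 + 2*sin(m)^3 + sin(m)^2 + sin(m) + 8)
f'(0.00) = 0.03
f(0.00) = -0.25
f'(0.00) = 0.03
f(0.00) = -0.25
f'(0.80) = -0.03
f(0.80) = -0.23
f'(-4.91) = -0.08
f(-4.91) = -0.28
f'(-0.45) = 0.10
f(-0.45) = -0.27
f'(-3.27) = -0.04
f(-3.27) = -0.25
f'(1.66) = 0.04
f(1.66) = -0.28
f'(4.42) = -3.19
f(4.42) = -1.00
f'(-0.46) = 0.10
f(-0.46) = -0.27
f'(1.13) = -0.10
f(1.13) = -0.25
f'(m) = -2*(20*sin(m)^3*cos(m) - 6*sin(m)^2*cos(m) - 2*sin(m)*cos(m) - cos(m))/(-5*sin(m)^4 + 2*sin(m)^3 + sin(m)^2 + sin(m) + 8)^2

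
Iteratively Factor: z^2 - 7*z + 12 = (z - 4)*(z - 3)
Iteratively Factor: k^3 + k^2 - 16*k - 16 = (k + 4)*(k^2 - 3*k - 4) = (k - 4)*(k + 4)*(k + 1)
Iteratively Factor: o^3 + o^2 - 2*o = (o + 2)*(o^2 - o) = (o - 1)*(o + 2)*(o)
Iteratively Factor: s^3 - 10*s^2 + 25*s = (s - 5)*(s^2 - 5*s) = (s - 5)^2*(s)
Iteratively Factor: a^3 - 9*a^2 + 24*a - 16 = (a - 4)*(a^2 - 5*a + 4) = (a - 4)*(a - 1)*(a - 4)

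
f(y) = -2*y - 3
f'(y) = -2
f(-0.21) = -2.58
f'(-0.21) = -2.00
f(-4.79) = 6.58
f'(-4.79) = -2.00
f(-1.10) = -0.80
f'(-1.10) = -2.00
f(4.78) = -12.56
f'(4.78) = -2.00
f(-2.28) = 1.56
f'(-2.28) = -2.00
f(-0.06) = -2.88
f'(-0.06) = -2.00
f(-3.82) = 4.64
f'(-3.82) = -2.00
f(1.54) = -6.08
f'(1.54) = -2.00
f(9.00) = -21.00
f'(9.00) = -2.00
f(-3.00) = 3.00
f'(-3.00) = -2.00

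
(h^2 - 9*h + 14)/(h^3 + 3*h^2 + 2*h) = (h^2 - 9*h + 14)/(h*(h^2 + 3*h + 2))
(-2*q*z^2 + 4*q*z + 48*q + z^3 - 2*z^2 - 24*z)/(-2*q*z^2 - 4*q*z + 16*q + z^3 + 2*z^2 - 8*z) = (z - 6)/(z - 2)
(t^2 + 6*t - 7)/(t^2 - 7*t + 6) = (t + 7)/(t - 6)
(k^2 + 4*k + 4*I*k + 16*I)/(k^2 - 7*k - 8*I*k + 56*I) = (k^2 + 4*k*(1 + I) + 16*I)/(k^2 - k*(7 + 8*I) + 56*I)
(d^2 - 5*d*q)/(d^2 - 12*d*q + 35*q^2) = d/(d - 7*q)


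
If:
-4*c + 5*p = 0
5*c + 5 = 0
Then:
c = -1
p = -4/5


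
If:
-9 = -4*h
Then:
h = 9/4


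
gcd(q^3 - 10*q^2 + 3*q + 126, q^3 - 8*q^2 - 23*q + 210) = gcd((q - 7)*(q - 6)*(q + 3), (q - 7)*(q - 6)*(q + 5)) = q^2 - 13*q + 42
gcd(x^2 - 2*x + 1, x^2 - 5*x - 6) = 1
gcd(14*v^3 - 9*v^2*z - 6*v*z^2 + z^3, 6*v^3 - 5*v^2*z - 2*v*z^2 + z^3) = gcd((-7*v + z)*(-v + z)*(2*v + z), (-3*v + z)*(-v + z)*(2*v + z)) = -2*v^2 + v*z + z^2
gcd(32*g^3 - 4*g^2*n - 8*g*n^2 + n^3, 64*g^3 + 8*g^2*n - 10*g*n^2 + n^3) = 16*g^2 + 6*g*n - n^2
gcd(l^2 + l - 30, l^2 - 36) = l + 6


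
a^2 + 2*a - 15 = (a - 3)*(a + 5)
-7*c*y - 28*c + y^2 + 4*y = (-7*c + y)*(y + 4)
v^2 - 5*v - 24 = (v - 8)*(v + 3)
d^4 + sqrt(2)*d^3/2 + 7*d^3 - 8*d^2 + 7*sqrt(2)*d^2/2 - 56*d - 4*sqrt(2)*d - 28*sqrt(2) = (d + 7)*(d - 2*sqrt(2))*(d + sqrt(2)/2)*(d + 2*sqrt(2))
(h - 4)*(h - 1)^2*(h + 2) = h^4 - 4*h^3 - 3*h^2 + 14*h - 8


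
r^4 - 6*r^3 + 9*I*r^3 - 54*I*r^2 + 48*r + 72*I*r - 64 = (r - 4)*(r - 2)*(r + I)*(r + 8*I)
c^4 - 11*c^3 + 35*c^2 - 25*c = c*(c - 5)^2*(c - 1)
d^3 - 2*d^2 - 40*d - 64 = (d - 8)*(d + 2)*(d + 4)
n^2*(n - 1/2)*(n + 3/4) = n^4 + n^3/4 - 3*n^2/8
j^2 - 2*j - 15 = (j - 5)*(j + 3)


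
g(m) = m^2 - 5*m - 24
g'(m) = 2*m - 5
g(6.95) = -10.45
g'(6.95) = 8.90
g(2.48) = -30.25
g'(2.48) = -0.04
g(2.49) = -30.25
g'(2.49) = -0.02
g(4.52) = -26.17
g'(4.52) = 4.04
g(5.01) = -23.95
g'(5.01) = 5.02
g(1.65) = -29.53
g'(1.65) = -1.70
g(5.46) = -21.49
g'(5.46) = 5.92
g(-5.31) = 30.75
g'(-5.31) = -15.62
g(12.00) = 60.00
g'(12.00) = 19.00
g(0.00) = -24.00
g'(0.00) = -5.00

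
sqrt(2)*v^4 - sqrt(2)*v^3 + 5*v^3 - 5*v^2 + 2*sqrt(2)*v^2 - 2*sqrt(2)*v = v*(v - 1)*(v + 2*sqrt(2))*(sqrt(2)*v + 1)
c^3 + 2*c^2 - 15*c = c*(c - 3)*(c + 5)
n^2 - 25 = (n - 5)*(n + 5)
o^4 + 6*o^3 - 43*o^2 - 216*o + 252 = (o - 6)*(o - 1)*(o + 6)*(o + 7)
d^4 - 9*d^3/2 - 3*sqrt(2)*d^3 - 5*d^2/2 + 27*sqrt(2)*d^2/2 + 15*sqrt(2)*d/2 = d*(d - 5)*(d + 1/2)*(d - 3*sqrt(2))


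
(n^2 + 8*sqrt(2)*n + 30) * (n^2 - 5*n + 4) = n^4 - 5*n^3 + 8*sqrt(2)*n^3 - 40*sqrt(2)*n^2 + 34*n^2 - 150*n + 32*sqrt(2)*n + 120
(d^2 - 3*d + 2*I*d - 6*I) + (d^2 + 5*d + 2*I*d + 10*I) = 2*d^2 + 2*d + 4*I*d + 4*I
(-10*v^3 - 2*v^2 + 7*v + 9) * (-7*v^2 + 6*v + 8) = 70*v^5 - 46*v^4 - 141*v^3 - 37*v^2 + 110*v + 72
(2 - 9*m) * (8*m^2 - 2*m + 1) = -72*m^3 + 34*m^2 - 13*m + 2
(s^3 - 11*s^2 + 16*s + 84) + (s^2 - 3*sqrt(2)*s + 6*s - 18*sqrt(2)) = s^3 - 10*s^2 - 3*sqrt(2)*s + 22*s - 18*sqrt(2) + 84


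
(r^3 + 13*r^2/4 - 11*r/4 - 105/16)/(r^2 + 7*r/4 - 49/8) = (8*r^2 - 2*r - 15)/(2*(4*r - 7))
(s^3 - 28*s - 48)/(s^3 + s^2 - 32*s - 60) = (s + 4)/(s + 5)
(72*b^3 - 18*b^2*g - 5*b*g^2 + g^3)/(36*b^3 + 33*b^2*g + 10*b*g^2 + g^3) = (18*b^2 - 9*b*g + g^2)/(9*b^2 + 6*b*g + g^2)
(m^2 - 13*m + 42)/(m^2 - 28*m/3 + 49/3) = 3*(m - 6)/(3*m - 7)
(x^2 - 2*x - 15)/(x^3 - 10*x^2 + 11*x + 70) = (x + 3)/(x^2 - 5*x - 14)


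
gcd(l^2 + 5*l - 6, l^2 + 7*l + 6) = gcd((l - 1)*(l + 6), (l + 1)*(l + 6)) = l + 6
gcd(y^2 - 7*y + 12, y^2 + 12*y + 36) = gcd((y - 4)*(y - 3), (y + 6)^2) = 1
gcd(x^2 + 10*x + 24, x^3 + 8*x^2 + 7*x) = 1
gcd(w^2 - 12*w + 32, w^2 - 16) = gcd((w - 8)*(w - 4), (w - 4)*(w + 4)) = w - 4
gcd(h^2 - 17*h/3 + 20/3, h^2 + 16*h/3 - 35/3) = h - 5/3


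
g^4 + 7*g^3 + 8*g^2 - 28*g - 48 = (g - 2)*(g + 2)*(g + 3)*(g + 4)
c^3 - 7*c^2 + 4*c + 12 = (c - 6)*(c - 2)*(c + 1)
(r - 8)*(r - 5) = r^2 - 13*r + 40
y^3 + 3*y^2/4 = y^2*(y + 3/4)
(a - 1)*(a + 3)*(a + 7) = a^3 + 9*a^2 + 11*a - 21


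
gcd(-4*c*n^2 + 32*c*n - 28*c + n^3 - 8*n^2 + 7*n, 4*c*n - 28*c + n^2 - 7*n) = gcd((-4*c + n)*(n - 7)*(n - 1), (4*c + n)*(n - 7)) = n - 7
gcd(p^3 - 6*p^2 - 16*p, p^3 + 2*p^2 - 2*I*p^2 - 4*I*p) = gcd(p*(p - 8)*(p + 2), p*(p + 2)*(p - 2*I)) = p^2 + 2*p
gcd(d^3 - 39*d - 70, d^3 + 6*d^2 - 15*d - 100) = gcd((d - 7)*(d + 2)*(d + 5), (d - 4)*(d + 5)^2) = d + 5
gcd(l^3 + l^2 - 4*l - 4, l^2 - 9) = 1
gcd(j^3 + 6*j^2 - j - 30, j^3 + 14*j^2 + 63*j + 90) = j^2 + 8*j + 15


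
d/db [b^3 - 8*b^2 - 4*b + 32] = 3*b^2 - 16*b - 4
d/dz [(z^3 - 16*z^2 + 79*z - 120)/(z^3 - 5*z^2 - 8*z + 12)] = (11*z^4 - 174*z^3 + 919*z^2 - 1584*z - 12)/(z^6 - 10*z^5 + 9*z^4 + 104*z^3 - 56*z^2 - 192*z + 144)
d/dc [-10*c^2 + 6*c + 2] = 6 - 20*c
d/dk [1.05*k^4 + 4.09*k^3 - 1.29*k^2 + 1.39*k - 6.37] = 4.2*k^3 + 12.27*k^2 - 2.58*k + 1.39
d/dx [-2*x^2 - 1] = -4*x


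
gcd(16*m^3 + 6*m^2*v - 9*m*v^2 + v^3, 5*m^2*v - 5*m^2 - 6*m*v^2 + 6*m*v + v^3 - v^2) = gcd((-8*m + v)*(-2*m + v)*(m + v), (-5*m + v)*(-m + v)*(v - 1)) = 1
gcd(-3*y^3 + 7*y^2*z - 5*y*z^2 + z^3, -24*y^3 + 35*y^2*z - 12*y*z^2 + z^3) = 3*y^2 - 4*y*z + z^2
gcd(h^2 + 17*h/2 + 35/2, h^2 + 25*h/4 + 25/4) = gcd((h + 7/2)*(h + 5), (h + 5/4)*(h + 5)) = h + 5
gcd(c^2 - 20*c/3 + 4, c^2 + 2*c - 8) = 1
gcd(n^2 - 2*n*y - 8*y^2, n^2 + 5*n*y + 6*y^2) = n + 2*y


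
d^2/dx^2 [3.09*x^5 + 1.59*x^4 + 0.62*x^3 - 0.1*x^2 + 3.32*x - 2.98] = 61.8*x^3 + 19.08*x^2 + 3.72*x - 0.2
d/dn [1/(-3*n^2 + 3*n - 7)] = 3*(2*n - 1)/(3*n^2 - 3*n + 7)^2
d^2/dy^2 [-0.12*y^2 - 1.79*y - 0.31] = -0.240000000000000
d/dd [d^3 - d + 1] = 3*d^2 - 1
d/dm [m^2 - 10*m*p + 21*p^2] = 2*m - 10*p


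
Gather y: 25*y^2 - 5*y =25*y^2 - 5*y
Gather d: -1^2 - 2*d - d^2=-d^2 - 2*d - 1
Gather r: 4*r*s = 4*r*s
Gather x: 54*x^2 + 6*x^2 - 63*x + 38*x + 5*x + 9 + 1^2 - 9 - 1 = 60*x^2 - 20*x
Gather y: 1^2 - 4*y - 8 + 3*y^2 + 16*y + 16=3*y^2 + 12*y + 9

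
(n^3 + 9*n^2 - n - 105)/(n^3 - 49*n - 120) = (n^2 + 4*n - 21)/(n^2 - 5*n - 24)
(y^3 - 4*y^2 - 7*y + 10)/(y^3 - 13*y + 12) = (y^2 - 3*y - 10)/(y^2 + y - 12)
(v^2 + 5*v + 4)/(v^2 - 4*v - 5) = (v + 4)/(v - 5)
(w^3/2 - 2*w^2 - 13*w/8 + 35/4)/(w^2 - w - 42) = (-4*w^3 + 16*w^2 + 13*w - 70)/(8*(-w^2 + w + 42))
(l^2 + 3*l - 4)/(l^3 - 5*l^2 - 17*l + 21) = (l + 4)/(l^2 - 4*l - 21)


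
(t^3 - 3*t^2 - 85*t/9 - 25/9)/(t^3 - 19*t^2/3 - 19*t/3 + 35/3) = (3*t^2 - 14*t - 5)/(3*(t^2 - 8*t + 7))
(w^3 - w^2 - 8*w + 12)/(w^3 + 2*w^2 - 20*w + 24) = (w + 3)/(w + 6)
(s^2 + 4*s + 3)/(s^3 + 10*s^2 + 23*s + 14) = (s + 3)/(s^2 + 9*s + 14)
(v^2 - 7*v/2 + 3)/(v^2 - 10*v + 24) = (v^2 - 7*v/2 + 3)/(v^2 - 10*v + 24)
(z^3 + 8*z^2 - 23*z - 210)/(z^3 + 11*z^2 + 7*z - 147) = (z^2 + z - 30)/(z^2 + 4*z - 21)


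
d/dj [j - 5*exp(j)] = 1 - 5*exp(j)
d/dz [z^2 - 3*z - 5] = 2*z - 3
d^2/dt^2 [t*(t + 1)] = 2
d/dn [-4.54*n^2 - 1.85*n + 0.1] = -9.08*n - 1.85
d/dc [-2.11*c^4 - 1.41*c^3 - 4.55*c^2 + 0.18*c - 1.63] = -8.44*c^3 - 4.23*c^2 - 9.1*c + 0.18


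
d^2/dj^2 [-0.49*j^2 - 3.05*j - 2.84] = -0.980000000000000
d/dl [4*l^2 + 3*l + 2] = 8*l + 3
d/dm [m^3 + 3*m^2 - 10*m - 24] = 3*m^2 + 6*m - 10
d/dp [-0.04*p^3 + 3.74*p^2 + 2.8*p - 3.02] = -0.12*p^2 + 7.48*p + 2.8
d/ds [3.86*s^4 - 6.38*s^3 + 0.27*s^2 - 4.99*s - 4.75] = 15.44*s^3 - 19.14*s^2 + 0.54*s - 4.99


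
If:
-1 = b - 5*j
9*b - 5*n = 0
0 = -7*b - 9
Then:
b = -9/7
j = -2/35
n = -81/35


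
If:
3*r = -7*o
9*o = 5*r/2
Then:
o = 0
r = 0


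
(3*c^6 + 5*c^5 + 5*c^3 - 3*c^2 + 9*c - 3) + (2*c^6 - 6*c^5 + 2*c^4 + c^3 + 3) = 5*c^6 - c^5 + 2*c^4 + 6*c^3 - 3*c^2 + 9*c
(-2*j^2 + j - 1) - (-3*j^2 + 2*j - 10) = j^2 - j + 9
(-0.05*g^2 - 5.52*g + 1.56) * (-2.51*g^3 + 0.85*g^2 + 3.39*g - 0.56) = 0.1255*g^5 + 13.8127*g^4 - 8.7771*g^3 - 17.3588*g^2 + 8.3796*g - 0.8736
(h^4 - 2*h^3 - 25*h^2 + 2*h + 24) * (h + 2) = h^5 - 29*h^3 - 48*h^2 + 28*h + 48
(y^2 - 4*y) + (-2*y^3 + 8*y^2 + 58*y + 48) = -2*y^3 + 9*y^2 + 54*y + 48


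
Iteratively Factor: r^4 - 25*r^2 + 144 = (r + 3)*(r^3 - 3*r^2 - 16*r + 48) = (r - 3)*(r + 3)*(r^2 - 16) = (r - 3)*(r + 3)*(r + 4)*(r - 4)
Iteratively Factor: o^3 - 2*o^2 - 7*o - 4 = (o + 1)*(o^2 - 3*o - 4) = (o + 1)^2*(o - 4)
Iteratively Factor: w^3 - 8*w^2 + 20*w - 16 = (w - 2)*(w^2 - 6*w + 8) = (w - 4)*(w - 2)*(w - 2)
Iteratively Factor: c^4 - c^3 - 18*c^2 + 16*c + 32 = (c + 4)*(c^3 - 5*c^2 + 2*c + 8) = (c - 2)*(c + 4)*(c^2 - 3*c - 4) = (c - 2)*(c + 1)*(c + 4)*(c - 4)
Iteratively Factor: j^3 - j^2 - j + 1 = (j - 1)*(j^2 - 1) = (j - 1)*(j + 1)*(j - 1)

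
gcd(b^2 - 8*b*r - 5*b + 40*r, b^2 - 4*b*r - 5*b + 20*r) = b - 5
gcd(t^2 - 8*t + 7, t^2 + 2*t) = 1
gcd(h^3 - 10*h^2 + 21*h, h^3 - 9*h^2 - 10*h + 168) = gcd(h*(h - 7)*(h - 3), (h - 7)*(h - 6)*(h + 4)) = h - 7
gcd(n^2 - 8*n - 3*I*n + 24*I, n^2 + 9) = n - 3*I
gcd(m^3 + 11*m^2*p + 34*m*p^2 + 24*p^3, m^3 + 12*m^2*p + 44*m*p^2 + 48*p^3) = m^2 + 10*m*p + 24*p^2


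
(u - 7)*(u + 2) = u^2 - 5*u - 14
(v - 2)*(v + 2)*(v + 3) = v^3 + 3*v^2 - 4*v - 12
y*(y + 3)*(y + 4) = y^3 + 7*y^2 + 12*y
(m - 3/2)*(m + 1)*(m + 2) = m^3 + 3*m^2/2 - 5*m/2 - 3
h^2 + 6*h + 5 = (h + 1)*(h + 5)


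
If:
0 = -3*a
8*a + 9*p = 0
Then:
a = 0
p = 0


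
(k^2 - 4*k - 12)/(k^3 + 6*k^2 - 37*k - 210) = (k + 2)/(k^2 + 12*k + 35)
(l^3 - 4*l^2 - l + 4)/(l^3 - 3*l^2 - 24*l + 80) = (l^2 - 1)/(l^2 + l - 20)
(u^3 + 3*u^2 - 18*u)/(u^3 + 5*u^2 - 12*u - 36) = u/(u + 2)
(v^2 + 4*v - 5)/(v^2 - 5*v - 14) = (-v^2 - 4*v + 5)/(-v^2 + 5*v + 14)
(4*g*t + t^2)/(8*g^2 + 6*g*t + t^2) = t/(2*g + t)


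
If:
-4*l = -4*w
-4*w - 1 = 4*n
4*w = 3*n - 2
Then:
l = -11/28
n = 1/7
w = -11/28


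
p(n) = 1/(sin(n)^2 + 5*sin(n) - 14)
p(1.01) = -0.11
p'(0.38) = -0.04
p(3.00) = -0.08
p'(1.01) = -0.04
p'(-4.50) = 0.02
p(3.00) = -0.08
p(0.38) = -0.08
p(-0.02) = -0.07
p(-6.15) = -0.08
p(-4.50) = -0.12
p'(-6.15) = -0.03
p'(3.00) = 0.03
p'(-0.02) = -0.02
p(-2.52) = -0.06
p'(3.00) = 0.03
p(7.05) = -0.10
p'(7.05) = -0.05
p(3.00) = -0.08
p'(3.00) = 0.03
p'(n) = (-2*sin(n)*cos(n) - 5*cos(n))/(sin(n)^2 + 5*sin(n) - 14)^2 = -(2*sin(n) + 5)*cos(n)/(sin(n)^2 + 5*sin(n) - 14)^2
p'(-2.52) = 0.01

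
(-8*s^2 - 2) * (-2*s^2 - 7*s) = 16*s^4 + 56*s^3 + 4*s^2 + 14*s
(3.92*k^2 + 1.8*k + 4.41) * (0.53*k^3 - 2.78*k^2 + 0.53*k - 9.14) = 2.0776*k^5 - 9.9436*k^4 - 0.589099999999999*k^3 - 47.1346*k^2 - 14.1147*k - 40.3074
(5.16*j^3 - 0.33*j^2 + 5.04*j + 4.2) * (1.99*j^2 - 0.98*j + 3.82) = 10.2684*j^5 - 5.7135*j^4 + 30.0642*j^3 + 2.1582*j^2 + 15.1368*j + 16.044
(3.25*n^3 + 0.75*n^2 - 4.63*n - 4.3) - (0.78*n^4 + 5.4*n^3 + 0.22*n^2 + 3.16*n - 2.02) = -0.78*n^4 - 2.15*n^3 + 0.53*n^2 - 7.79*n - 2.28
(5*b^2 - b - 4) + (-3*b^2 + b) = 2*b^2 - 4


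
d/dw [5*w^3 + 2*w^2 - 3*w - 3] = 15*w^2 + 4*w - 3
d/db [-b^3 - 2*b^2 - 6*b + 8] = -3*b^2 - 4*b - 6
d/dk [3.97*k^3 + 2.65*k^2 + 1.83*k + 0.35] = 11.91*k^2 + 5.3*k + 1.83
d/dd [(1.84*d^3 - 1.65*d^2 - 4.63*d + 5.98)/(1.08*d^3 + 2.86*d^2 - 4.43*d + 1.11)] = (7.0444*d^4 - 6.30159999999999*d^3 + 7.3033*d^2 - 37.8686*d + 21.3521)/(1.1664*d^6 + 6.1776*d^5 - 1.3892*d^4 - 22.942*d^3 + 25.9741*d^2 - 9.8346*d + 1.2321)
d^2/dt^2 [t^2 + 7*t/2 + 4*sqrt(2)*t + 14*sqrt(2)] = 2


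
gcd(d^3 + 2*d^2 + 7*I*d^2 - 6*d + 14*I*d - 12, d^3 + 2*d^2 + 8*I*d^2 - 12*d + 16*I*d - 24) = d^2 + d*(2 + 6*I) + 12*I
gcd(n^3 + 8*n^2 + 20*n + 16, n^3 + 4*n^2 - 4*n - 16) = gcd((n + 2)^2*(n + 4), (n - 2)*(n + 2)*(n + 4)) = n^2 + 6*n + 8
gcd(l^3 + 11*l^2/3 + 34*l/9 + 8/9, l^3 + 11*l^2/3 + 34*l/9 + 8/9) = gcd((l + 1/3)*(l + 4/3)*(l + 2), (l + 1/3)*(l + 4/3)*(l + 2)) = l^3 + 11*l^2/3 + 34*l/9 + 8/9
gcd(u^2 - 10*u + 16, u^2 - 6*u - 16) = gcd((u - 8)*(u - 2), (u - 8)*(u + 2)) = u - 8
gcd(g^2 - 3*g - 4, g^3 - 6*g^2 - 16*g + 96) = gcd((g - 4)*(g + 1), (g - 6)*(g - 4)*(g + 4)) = g - 4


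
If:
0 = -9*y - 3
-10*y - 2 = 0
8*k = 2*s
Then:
No Solution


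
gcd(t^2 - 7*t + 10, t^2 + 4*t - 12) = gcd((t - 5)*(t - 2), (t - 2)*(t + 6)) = t - 2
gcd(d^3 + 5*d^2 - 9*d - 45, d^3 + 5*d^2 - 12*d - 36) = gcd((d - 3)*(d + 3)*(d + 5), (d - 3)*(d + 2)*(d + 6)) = d - 3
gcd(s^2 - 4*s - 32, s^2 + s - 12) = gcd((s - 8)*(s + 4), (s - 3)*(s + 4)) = s + 4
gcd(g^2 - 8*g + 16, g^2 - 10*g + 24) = g - 4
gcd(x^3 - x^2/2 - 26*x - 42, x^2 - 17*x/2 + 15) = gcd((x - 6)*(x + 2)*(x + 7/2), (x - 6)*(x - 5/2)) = x - 6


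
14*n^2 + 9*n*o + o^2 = (2*n + o)*(7*n + o)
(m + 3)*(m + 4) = m^2 + 7*m + 12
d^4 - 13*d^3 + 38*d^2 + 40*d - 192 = (d - 8)*(d - 4)*(d - 3)*(d + 2)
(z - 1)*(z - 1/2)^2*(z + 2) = z^4 - 11*z^2/4 + 9*z/4 - 1/2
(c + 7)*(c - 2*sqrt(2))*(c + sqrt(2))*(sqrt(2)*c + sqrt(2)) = sqrt(2)*c^4 - 2*c^3 + 8*sqrt(2)*c^3 - 16*c^2 + 3*sqrt(2)*c^2 - 32*sqrt(2)*c - 14*c - 28*sqrt(2)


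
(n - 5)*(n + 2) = n^2 - 3*n - 10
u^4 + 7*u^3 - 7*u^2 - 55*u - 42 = (u - 3)*(u + 1)*(u + 2)*(u + 7)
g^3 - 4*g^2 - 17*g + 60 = (g - 5)*(g - 3)*(g + 4)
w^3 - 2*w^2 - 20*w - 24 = (w - 6)*(w + 2)^2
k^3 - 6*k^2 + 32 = (k - 4)^2*(k + 2)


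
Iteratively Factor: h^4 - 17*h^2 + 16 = (h + 4)*(h^3 - 4*h^2 - h + 4) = (h + 1)*(h + 4)*(h^2 - 5*h + 4) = (h - 1)*(h + 1)*(h + 4)*(h - 4)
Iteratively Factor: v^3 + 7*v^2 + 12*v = (v)*(v^2 + 7*v + 12) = v*(v + 4)*(v + 3)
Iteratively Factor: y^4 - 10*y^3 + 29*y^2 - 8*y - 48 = (y + 1)*(y^3 - 11*y^2 + 40*y - 48) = (y - 4)*(y + 1)*(y^2 - 7*y + 12) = (y - 4)*(y - 3)*(y + 1)*(y - 4)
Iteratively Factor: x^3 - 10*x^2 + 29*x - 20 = (x - 1)*(x^2 - 9*x + 20) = (x - 4)*(x - 1)*(x - 5)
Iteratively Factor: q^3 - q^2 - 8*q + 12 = (q - 2)*(q^2 + q - 6) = (q - 2)^2*(q + 3)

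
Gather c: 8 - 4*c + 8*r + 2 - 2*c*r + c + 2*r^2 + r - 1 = c*(-2*r - 3) + 2*r^2 + 9*r + 9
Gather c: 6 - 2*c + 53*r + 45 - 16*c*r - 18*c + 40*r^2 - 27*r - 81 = c*(-16*r - 20) + 40*r^2 + 26*r - 30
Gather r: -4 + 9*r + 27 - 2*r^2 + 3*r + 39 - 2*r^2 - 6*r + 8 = -4*r^2 + 6*r + 70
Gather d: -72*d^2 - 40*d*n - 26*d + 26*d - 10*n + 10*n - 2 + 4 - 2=-72*d^2 - 40*d*n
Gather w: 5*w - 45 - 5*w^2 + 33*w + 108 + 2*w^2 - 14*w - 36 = -3*w^2 + 24*w + 27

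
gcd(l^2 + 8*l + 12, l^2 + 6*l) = l + 6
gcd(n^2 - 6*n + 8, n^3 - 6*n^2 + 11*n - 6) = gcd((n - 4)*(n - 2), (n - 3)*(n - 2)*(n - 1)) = n - 2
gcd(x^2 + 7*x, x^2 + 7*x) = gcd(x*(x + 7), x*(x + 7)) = x^2 + 7*x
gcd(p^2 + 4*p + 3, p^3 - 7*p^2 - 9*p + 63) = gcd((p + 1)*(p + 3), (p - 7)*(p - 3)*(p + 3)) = p + 3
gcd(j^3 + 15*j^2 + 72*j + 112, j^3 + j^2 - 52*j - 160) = j + 4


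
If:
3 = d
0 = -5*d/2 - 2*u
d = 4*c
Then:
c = 3/4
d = 3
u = -15/4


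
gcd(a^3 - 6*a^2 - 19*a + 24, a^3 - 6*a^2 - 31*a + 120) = a - 8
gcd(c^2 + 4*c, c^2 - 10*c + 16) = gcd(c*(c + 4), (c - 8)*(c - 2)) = 1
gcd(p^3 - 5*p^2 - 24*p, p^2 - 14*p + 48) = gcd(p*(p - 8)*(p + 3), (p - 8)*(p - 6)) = p - 8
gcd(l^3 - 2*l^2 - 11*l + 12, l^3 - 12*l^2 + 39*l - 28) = l^2 - 5*l + 4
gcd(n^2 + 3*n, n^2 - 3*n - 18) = n + 3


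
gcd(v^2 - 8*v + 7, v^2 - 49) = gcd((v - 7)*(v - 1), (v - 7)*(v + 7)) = v - 7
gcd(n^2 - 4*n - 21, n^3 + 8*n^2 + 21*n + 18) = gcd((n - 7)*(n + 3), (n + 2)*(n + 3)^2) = n + 3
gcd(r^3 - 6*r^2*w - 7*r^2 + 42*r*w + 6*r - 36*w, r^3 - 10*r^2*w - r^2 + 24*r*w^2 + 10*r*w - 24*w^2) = r^2 - 6*r*w - r + 6*w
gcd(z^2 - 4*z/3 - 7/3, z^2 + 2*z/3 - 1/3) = z + 1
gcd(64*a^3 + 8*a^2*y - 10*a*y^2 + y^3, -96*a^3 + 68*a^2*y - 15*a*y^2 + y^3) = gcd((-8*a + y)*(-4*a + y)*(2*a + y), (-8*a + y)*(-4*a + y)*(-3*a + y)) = 32*a^2 - 12*a*y + y^2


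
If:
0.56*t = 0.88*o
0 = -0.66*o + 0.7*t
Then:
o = 0.00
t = 0.00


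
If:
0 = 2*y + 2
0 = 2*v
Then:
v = 0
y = -1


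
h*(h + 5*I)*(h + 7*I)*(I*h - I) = I*h^4 - 12*h^3 - I*h^3 + 12*h^2 - 35*I*h^2 + 35*I*h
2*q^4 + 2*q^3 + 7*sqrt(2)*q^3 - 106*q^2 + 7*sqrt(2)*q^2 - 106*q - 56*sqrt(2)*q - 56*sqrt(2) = (q - 4*sqrt(2))*(q + 7*sqrt(2))*(sqrt(2)*q + 1)*(sqrt(2)*q + sqrt(2))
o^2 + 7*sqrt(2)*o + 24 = (o + 3*sqrt(2))*(o + 4*sqrt(2))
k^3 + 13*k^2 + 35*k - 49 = (k - 1)*(k + 7)^2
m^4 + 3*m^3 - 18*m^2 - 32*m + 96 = (m - 3)*(m - 2)*(m + 4)^2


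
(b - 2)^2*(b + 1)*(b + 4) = b^4 + b^3 - 12*b^2 + 4*b + 16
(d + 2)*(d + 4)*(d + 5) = d^3 + 11*d^2 + 38*d + 40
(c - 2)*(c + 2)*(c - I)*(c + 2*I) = c^4 + I*c^3 - 2*c^2 - 4*I*c - 8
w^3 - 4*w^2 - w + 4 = (w - 4)*(w - 1)*(w + 1)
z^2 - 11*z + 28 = (z - 7)*(z - 4)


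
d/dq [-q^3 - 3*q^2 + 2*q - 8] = -3*q^2 - 6*q + 2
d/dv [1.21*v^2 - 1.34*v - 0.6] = 2.42*v - 1.34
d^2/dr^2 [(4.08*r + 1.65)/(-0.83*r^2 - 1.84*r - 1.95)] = (-(1.66*r + 1.84)*(3.32*r + 3.68)*(4.08*r + 1.65) + (20.3184*r + 17.7534)*(0.83*r^2 + 1.84*r + 1.95))/(0.83*r^2 + 1.84*r + 1.95)^3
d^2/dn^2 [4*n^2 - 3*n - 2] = 8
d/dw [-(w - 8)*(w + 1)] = 7 - 2*w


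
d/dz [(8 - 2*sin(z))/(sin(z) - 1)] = -6*cos(z)/(sin(z) - 1)^2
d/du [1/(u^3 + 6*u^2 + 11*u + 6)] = (-3*u^2 - 12*u - 11)/(u^3 + 6*u^2 + 11*u + 6)^2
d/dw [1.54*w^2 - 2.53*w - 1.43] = 3.08*w - 2.53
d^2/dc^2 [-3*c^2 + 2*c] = -6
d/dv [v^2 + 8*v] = 2*v + 8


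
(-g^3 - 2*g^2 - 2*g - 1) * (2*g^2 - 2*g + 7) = -2*g^5 - 2*g^4 - 7*g^3 - 12*g^2 - 12*g - 7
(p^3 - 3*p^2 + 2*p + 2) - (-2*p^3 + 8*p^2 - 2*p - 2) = 3*p^3 - 11*p^2 + 4*p + 4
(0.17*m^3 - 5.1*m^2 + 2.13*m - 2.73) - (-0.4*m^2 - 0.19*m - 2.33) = 0.17*m^3 - 4.7*m^2 + 2.32*m - 0.4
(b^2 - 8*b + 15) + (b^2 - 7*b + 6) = 2*b^2 - 15*b + 21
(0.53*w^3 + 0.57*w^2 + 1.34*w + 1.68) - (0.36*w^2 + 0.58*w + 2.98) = 0.53*w^3 + 0.21*w^2 + 0.76*w - 1.3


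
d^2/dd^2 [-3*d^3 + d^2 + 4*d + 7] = 2 - 18*d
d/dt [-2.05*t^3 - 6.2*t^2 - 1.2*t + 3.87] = -6.15*t^2 - 12.4*t - 1.2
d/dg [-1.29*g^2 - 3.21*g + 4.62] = -2.58*g - 3.21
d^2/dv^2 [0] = 0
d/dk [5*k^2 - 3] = 10*k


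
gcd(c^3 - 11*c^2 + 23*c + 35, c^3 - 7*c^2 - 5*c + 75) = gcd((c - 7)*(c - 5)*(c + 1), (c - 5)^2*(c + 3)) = c - 5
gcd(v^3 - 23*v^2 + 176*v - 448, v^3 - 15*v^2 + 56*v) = v^2 - 15*v + 56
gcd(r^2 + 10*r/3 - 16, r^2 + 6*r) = r + 6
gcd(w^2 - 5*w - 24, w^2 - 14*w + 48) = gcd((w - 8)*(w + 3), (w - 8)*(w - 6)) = w - 8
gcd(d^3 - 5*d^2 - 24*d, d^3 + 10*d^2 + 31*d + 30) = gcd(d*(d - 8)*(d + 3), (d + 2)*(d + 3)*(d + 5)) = d + 3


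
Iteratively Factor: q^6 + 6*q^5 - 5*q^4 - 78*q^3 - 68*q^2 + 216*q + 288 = (q + 3)*(q^5 + 3*q^4 - 14*q^3 - 36*q^2 + 40*q + 96) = (q + 2)*(q + 3)*(q^4 + q^3 - 16*q^2 - 4*q + 48) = (q + 2)*(q + 3)*(q + 4)*(q^3 - 3*q^2 - 4*q + 12) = (q + 2)^2*(q + 3)*(q + 4)*(q^2 - 5*q + 6) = (q - 2)*(q + 2)^2*(q + 3)*(q + 4)*(q - 3)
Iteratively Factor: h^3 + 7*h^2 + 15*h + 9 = (h + 3)*(h^2 + 4*h + 3) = (h + 3)^2*(h + 1)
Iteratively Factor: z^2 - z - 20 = (z + 4)*(z - 5)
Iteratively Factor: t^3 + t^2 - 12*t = (t)*(t^2 + t - 12) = t*(t - 3)*(t + 4)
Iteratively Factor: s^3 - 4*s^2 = (s)*(s^2 - 4*s) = s^2*(s - 4)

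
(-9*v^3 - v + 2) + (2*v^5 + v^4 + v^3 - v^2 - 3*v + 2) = 2*v^5 + v^4 - 8*v^3 - v^2 - 4*v + 4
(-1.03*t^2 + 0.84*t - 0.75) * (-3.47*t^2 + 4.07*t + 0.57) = 3.5741*t^4 - 7.1069*t^3 + 5.4342*t^2 - 2.5737*t - 0.4275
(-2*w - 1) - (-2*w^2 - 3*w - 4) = 2*w^2 + w + 3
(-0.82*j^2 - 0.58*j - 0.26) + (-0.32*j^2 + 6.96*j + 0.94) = -1.14*j^2 + 6.38*j + 0.68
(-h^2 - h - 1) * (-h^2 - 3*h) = h^4 + 4*h^3 + 4*h^2 + 3*h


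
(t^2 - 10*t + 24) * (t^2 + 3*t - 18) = t^4 - 7*t^3 - 24*t^2 + 252*t - 432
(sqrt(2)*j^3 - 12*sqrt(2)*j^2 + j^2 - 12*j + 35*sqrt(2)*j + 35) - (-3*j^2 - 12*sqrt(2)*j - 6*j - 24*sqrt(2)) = sqrt(2)*j^3 - 12*sqrt(2)*j^2 + 4*j^2 - 6*j + 47*sqrt(2)*j + 24*sqrt(2) + 35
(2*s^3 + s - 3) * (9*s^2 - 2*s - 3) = 18*s^5 - 4*s^4 + 3*s^3 - 29*s^2 + 3*s + 9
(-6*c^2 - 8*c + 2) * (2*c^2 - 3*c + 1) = -12*c^4 + 2*c^3 + 22*c^2 - 14*c + 2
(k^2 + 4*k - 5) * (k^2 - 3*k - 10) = k^4 + k^3 - 27*k^2 - 25*k + 50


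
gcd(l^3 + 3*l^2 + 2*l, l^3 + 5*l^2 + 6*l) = l^2 + 2*l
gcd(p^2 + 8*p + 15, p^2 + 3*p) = p + 3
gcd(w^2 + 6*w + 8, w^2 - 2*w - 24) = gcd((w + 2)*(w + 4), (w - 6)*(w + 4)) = w + 4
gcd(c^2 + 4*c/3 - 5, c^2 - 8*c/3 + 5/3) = c - 5/3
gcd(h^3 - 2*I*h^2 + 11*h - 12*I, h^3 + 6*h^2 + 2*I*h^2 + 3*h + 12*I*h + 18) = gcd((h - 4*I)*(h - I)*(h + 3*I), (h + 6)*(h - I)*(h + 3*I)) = h^2 + 2*I*h + 3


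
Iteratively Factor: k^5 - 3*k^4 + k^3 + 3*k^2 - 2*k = (k - 1)*(k^4 - 2*k^3 - k^2 + 2*k) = k*(k - 1)*(k^3 - 2*k^2 - k + 2) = k*(k - 1)*(k + 1)*(k^2 - 3*k + 2) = k*(k - 2)*(k - 1)*(k + 1)*(k - 1)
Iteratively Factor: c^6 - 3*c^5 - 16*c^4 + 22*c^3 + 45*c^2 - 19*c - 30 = (c - 5)*(c^5 + 2*c^4 - 6*c^3 - 8*c^2 + 5*c + 6) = (c - 5)*(c - 2)*(c^4 + 4*c^3 + 2*c^2 - 4*c - 3) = (c - 5)*(c - 2)*(c - 1)*(c^3 + 5*c^2 + 7*c + 3) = (c - 5)*(c - 2)*(c - 1)*(c + 1)*(c^2 + 4*c + 3) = (c - 5)*(c - 2)*(c - 1)*(c + 1)*(c + 3)*(c + 1)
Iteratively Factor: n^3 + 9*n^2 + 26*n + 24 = (n + 2)*(n^2 + 7*n + 12) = (n + 2)*(n + 3)*(n + 4)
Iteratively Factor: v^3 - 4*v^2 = (v - 4)*(v^2) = v*(v - 4)*(v)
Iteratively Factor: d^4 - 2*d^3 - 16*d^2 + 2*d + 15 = (d - 1)*(d^3 - d^2 - 17*d - 15) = (d - 5)*(d - 1)*(d^2 + 4*d + 3) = (d - 5)*(d - 1)*(d + 3)*(d + 1)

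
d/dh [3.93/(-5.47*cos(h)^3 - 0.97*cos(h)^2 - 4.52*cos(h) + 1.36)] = (64.4913*sin(h)^2 - 7.6242*cos(h) - 82.2549)*sin(h)/(5.47*cos(h)^3 + 0.97*cos(h)^2 + 4.52*cos(h) - 1.36)^2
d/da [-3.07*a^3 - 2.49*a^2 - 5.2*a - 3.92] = -9.21*a^2 - 4.98*a - 5.2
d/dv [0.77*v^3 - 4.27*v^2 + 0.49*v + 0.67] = 2.31*v^2 - 8.54*v + 0.49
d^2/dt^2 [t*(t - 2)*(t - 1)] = 6*t - 6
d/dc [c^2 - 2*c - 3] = 2*c - 2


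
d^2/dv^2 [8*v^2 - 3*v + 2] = 16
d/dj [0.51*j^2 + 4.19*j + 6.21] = 1.02*j + 4.19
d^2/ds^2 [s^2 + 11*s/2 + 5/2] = 2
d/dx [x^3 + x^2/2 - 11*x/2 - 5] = 3*x^2 + x - 11/2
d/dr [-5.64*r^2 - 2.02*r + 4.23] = -11.28*r - 2.02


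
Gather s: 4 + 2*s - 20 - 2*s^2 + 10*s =-2*s^2 + 12*s - 16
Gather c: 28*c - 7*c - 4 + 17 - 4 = 21*c + 9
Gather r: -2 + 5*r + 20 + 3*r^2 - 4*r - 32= 3*r^2 + r - 14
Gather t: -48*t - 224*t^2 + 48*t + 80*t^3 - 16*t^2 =80*t^3 - 240*t^2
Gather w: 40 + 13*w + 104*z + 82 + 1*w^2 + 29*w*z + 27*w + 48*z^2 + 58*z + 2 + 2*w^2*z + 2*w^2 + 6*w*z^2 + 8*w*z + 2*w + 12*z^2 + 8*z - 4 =w^2*(2*z + 3) + w*(6*z^2 + 37*z + 42) + 60*z^2 + 170*z + 120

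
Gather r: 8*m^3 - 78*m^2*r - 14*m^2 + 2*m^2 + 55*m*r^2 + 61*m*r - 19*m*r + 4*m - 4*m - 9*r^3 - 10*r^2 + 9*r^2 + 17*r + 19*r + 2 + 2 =8*m^3 - 12*m^2 - 9*r^3 + r^2*(55*m - 1) + r*(-78*m^2 + 42*m + 36) + 4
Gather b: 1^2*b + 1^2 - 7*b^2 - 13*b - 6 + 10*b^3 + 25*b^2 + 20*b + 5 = 10*b^3 + 18*b^2 + 8*b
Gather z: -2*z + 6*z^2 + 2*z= 6*z^2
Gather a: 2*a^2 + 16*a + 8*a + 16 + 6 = 2*a^2 + 24*a + 22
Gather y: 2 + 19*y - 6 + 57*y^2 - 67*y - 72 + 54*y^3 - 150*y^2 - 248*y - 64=54*y^3 - 93*y^2 - 296*y - 140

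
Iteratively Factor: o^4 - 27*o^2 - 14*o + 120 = (o - 2)*(o^3 + 2*o^2 - 23*o - 60) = (o - 2)*(o + 3)*(o^2 - o - 20) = (o - 5)*(o - 2)*(o + 3)*(o + 4)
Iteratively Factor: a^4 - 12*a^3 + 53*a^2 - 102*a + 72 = (a - 4)*(a^3 - 8*a^2 + 21*a - 18) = (a - 4)*(a - 3)*(a^2 - 5*a + 6) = (a - 4)*(a - 3)^2*(a - 2)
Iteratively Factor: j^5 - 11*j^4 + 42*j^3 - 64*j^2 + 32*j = (j)*(j^4 - 11*j^3 + 42*j^2 - 64*j + 32) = j*(j - 1)*(j^3 - 10*j^2 + 32*j - 32) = j*(j - 4)*(j - 1)*(j^2 - 6*j + 8) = j*(j - 4)*(j - 2)*(j - 1)*(j - 4)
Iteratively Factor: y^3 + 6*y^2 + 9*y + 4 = (y + 4)*(y^2 + 2*y + 1) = (y + 1)*(y + 4)*(y + 1)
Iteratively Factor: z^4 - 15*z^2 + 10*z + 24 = (z + 1)*(z^3 - z^2 - 14*z + 24) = (z - 2)*(z + 1)*(z^2 + z - 12) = (z - 2)*(z + 1)*(z + 4)*(z - 3)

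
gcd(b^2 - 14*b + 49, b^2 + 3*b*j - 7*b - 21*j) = b - 7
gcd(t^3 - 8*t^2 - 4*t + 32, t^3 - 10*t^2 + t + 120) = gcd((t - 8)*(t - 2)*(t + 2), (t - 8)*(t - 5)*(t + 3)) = t - 8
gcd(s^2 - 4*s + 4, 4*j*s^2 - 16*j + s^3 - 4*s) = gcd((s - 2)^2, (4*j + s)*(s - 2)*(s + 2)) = s - 2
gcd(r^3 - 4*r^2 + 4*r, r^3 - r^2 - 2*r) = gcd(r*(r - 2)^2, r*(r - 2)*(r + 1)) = r^2 - 2*r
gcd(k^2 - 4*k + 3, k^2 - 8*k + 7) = k - 1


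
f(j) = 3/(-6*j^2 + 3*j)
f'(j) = 3*(12*j - 3)/(-6*j^2 + 3*j)^2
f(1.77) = -0.22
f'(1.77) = 0.30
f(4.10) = -0.03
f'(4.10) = 0.02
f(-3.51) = -0.04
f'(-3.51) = -0.02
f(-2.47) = -0.07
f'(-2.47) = -0.05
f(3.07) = -0.06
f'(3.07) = 0.05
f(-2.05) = -0.10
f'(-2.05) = -0.08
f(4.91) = -0.02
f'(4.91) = 0.01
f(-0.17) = -4.39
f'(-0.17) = -32.37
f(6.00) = -0.02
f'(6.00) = 0.01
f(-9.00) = -0.00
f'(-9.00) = 0.00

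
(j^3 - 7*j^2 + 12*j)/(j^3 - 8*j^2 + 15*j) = (j - 4)/(j - 5)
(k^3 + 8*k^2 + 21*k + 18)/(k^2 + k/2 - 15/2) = 2*(k^2 + 5*k + 6)/(2*k - 5)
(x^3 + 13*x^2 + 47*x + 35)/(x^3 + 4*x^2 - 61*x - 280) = (x + 1)/(x - 8)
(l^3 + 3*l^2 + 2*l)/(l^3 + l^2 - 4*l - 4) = l/(l - 2)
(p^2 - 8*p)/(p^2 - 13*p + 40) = p/(p - 5)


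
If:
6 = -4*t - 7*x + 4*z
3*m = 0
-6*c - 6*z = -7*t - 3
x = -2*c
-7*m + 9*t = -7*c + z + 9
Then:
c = 25/73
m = 0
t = 63/73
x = -50/73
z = 85/73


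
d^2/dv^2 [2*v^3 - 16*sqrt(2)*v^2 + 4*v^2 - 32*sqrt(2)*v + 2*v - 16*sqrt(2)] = 12*v - 32*sqrt(2) + 8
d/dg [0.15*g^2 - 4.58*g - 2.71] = 0.3*g - 4.58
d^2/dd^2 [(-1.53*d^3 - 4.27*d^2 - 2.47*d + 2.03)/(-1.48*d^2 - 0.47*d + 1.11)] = (-3.5527136788005e-15*d^5 - 1.4210854715202e-14*d^4 + 10.583074*d^3 + 10.620258*d^2 + 27.184566*d + 5.53271)/(3.241792*d^6 + 3.088464*d^5 - 6.313236*d^4 - 4.528873*d^3 + 4.734927*d^2 + 1.737261*d - 1.367631)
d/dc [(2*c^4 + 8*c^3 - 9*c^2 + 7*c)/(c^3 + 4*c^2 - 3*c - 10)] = (2*c^6 + 16*c^5 + 23*c^4 - 142*c^3 - 241*c^2 + 180*c - 70)/(c^6 + 8*c^5 + 10*c^4 - 44*c^3 - 71*c^2 + 60*c + 100)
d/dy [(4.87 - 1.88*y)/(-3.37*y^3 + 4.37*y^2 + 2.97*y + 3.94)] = (-12.6712*y^3 + 57.4513*y^2 - 42.5638*y - 21.8711)/(11.3569*y^6 - 29.4538*y^5 - 0.9209*y^4 - 0.597799999999999*y^3 + 43.2565*y^2 + 23.4036*y + 15.5236)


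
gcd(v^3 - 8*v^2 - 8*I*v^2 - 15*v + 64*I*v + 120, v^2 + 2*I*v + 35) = v - 5*I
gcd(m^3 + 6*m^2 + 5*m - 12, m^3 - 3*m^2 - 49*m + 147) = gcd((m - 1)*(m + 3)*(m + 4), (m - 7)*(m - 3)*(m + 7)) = 1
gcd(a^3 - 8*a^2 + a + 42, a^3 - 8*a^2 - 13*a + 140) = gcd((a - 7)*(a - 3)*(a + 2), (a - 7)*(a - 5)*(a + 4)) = a - 7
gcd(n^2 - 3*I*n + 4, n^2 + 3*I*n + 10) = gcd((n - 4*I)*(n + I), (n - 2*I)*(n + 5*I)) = 1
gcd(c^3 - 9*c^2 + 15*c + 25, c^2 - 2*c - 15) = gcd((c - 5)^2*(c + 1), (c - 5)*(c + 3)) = c - 5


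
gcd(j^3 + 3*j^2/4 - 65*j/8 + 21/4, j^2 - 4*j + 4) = j - 2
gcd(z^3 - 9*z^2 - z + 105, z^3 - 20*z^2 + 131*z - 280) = z^2 - 12*z + 35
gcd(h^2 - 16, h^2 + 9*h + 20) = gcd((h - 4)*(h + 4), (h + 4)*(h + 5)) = h + 4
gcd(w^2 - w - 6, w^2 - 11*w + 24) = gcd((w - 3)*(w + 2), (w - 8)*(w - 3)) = w - 3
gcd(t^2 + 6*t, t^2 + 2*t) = t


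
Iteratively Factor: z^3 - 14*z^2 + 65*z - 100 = (z - 5)*(z^2 - 9*z + 20) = (z - 5)^2*(z - 4)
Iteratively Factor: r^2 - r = (r - 1)*(r)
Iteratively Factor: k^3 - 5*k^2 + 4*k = (k - 4)*(k^2 - k) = (k - 4)*(k - 1)*(k)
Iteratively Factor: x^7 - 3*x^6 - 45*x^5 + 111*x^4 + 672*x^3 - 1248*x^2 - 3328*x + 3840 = (x - 1)*(x^6 - 2*x^5 - 47*x^4 + 64*x^3 + 736*x^2 - 512*x - 3840) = (x - 1)*(x + 4)*(x^5 - 6*x^4 - 23*x^3 + 156*x^2 + 112*x - 960) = (x - 5)*(x - 1)*(x + 4)*(x^4 - x^3 - 28*x^2 + 16*x + 192) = (x - 5)*(x - 1)*(x + 3)*(x + 4)*(x^3 - 4*x^2 - 16*x + 64) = (x - 5)*(x - 4)*(x - 1)*(x + 3)*(x + 4)*(x^2 - 16) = (x - 5)*(x - 4)^2*(x - 1)*(x + 3)*(x + 4)*(x + 4)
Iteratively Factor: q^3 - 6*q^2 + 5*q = (q - 1)*(q^2 - 5*q) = q*(q - 1)*(q - 5)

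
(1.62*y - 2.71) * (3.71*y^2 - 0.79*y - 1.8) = 6.0102*y^3 - 11.3339*y^2 - 0.7751*y + 4.878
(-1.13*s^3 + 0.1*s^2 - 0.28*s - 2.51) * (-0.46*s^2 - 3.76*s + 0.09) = 0.5198*s^5 + 4.2028*s^4 - 0.3489*s^3 + 2.2164*s^2 + 9.4124*s - 0.2259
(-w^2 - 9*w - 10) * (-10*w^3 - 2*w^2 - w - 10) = 10*w^5 + 92*w^4 + 119*w^3 + 39*w^2 + 100*w + 100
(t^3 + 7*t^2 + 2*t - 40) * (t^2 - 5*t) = t^5 + 2*t^4 - 33*t^3 - 50*t^2 + 200*t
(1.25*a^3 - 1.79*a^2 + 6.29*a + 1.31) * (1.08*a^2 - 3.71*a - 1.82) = 1.35*a^5 - 6.5707*a^4 + 11.1591*a^3 - 18.6633*a^2 - 16.3079*a - 2.3842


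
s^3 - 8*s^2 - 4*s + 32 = (s - 8)*(s - 2)*(s + 2)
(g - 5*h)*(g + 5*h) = g^2 - 25*h^2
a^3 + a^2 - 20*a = a*(a - 4)*(a + 5)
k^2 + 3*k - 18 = (k - 3)*(k + 6)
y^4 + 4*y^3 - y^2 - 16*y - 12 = (y - 2)*(y + 1)*(y + 2)*(y + 3)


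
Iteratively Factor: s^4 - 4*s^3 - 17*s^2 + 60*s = (s)*(s^3 - 4*s^2 - 17*s + 60) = s*(s - 3)*(s^2 - s - 20) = s*(s - 3)*(s + 4)*(s - 5)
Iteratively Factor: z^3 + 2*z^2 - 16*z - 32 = (z - 4)*(z^2 + 6*z + 8) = (z - 4)*(z + 4)*(z + 2)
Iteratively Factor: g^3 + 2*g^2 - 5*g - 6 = (g + 1)*(g^2 + g - 6) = (g + 1)*(g + 3)*(g - 2)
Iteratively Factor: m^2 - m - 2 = (m + 1)*(m - 2)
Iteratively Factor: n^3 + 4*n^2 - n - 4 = (n + 1)*(n^2 + 3*n - 4) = (n - 1)*(n + 1)*(n + 4)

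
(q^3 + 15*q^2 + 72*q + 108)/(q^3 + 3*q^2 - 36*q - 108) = (q + 6)/(q - 6)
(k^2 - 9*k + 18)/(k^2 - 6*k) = (k - 3)/k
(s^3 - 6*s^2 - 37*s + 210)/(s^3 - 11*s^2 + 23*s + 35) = (s + 6)/(s + 1)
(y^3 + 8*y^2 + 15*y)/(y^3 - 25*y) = (y + 3)/(y - 5)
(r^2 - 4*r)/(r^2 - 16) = r/(r + 4)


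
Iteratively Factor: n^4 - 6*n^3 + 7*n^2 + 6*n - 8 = (n - 2)*(n^3 - 4*n^2 - n + 4) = (n - 2)*(n + 1)*(n^2 - 5*n + 4) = (n - 4)*(n - 2)*(n + 1)*(n - 1)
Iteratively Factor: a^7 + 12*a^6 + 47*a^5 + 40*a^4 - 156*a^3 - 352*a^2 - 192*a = (a)*(a^6 + 12*a^5 + 47*a^4 + 40*a^3 - 156*a^2 - 352*a - 192) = a*(a + 4)*(a^5 + 8*a^4 + 15*a^3 - 20*a^2 - 76*a - 48) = a*(a + 1)*(a + 4)*(a^4 + 7*a^3 + 8*a^2 - 28*a - 48) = a*(a - 2)*(a + 1)*(a + 4)*(a^3 + 9*a^2 + 26*a + 24) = a*(a - 2)*(a + 1)*(a + 3)*(a + 4)*(a^2 + 6*a + 8) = a*(a - 2)*(a + 1)*(a + 2)*(a + 3)*(a + 4)*(a + 4)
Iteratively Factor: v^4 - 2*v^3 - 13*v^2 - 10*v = (v + 2)*(v^3 - 4*v^2 - 5*v) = (v - 5)*(v + 2)*(v^2 + v) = (v - 5)*(v + 1)*(v + 2)*(v)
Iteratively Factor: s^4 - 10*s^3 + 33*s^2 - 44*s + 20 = (s - 5)*(s^3 - 5*s^2 + 8*s - 4) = (s - 5)*(s - 1)*(s^2 - 4*s + 4) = (s - 5)*(s - 2)*(s - 1)*(s - 2)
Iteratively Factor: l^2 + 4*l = (l + 4)*(l)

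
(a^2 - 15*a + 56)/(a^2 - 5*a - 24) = (a - 7)/(a + 3)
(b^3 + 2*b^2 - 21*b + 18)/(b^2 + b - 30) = (b^2 - 4*b + 3)/(b - 5)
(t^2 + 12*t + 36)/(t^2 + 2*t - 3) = (t^2 + 12*t + 36)/(t^2 + 2*t - 3)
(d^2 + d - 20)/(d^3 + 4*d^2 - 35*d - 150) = (d - 4)/(d^2 - d - 30)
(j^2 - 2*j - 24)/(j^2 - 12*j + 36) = (j + 4)/(j - 6)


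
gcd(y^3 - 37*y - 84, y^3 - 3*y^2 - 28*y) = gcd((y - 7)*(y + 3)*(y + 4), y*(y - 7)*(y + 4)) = y^2 - 3*y - 28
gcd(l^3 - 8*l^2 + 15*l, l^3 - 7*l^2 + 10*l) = l^2 - 5*l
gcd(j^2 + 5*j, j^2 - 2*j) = j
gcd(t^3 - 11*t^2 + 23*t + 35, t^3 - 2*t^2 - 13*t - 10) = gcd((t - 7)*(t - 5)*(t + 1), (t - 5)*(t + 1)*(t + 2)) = t^2 - 4*t - 5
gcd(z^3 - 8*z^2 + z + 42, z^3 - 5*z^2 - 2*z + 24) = z^2 - z - 6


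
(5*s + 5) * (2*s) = 10*s^2 + 10*s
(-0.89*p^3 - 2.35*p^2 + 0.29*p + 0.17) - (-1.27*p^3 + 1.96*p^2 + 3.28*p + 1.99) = 0.38*p^3 - 4.31*p^2 - 2.99*p - 1.82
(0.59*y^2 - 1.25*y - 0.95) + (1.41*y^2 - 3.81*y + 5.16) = 2.0*y^2 - 5.06*y + 4.21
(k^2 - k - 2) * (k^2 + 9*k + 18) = k^4 + 8*k^3 + 7*k^2 - 36*k - 36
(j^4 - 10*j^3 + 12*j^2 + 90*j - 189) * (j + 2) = j^5 - 8*j^4 - 8*j^3 + 114*j^2 - 9*j - 378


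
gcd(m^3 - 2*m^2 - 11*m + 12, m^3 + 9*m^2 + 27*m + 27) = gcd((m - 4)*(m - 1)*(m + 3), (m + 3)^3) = m + 3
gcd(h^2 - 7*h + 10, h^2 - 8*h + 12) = h - 2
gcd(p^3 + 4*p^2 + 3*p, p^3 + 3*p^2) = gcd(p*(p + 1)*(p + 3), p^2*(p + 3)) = p^2 + 3*p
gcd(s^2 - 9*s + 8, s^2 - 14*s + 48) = s - 8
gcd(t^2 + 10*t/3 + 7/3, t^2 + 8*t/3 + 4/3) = 1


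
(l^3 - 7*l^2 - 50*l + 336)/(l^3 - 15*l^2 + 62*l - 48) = (l + 7)/(l - 1)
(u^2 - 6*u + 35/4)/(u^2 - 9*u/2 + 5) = (u - 7/2)/(u - 2)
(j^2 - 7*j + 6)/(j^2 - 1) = (j - 6)/(j + 1)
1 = 1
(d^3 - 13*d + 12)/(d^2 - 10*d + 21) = (d^2 + 3*d - 4)/(d - 7)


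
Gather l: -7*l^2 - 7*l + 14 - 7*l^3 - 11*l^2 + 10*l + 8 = -7*l^3 - 18*l^2 + 3*l + 22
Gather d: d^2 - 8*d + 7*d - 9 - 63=d^2 - d - 72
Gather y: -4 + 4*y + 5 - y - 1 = 3*y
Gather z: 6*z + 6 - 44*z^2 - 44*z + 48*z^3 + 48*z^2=48*z^3 + 4*z^2 - 38*z + 6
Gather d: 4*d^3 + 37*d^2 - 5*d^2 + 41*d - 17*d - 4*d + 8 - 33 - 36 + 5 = 4*d^3 + 32*d^2 + 20*d - 56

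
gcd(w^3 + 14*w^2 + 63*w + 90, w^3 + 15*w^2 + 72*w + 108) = w^2 + 9*w + 18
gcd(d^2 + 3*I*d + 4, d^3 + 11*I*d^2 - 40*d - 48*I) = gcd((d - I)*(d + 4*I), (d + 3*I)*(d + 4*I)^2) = d + 4*I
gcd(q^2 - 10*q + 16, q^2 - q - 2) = q - 2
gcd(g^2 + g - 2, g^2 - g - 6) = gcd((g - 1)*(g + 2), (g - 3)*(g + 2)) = g + 2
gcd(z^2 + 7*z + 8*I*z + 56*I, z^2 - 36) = 1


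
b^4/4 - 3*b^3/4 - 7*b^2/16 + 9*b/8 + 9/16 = (b/4 + 1/4)*(b - 3)*(b - 3/2)*(b + 1/2)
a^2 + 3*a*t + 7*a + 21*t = (a + 7)*(a + 3*t)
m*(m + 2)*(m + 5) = m^3 + 7*m^2 + 10*m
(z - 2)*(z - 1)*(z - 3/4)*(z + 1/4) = z^4 - 7*z^3/2 + 53*z^2/16 - 7*z/16 - 3/8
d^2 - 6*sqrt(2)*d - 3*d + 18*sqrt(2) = (d - 3)*(d - 6*sqrt(2))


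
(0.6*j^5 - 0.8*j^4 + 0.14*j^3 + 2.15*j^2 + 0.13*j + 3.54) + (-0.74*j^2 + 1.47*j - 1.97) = 0.6*j^5 - 0.8*j^4 + 0.14*j^3 + 1.41*j^2 + 1.6*j + 1.57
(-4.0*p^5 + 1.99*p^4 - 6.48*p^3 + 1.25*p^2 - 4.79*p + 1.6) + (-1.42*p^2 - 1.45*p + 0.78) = -4.0*p^5 + 1.99*p^4 - 6.48*p^3 - 0.17*p^2 - 6.24*p + 2.38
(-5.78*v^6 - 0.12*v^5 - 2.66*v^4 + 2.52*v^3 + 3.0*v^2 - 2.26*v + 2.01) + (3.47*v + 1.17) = -5.78*v^6 - 0.12*v^5 - 2.66*v^4 + 2.52*v^3 + 3.0*v^2 + 1.21*v + 3.18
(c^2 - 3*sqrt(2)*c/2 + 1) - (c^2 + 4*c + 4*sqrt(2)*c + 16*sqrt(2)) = -11*sqrt(2)*c/2 - 4*c - 16*sqrt(2) + 1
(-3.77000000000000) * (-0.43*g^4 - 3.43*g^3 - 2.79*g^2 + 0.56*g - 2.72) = 1.6211*g^4 + 12.9311*g^3 + 10.5183*g^2 - 2.1112*g + 10.2544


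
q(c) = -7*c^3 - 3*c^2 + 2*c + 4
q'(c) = -21*c^2 - 6*c + 2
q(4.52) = -694.67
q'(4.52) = -454.16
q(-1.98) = 42.62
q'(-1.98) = -68.45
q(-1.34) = 12.78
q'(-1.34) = -27.67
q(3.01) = -208.06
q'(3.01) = -206.32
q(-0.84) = 4.35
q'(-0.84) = -7.78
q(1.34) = -15.55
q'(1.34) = -43.75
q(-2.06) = 48.34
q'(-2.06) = -74.76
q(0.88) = -1.33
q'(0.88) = -19.54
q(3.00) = -206.00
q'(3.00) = -205.00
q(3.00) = -206.00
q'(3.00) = -205.00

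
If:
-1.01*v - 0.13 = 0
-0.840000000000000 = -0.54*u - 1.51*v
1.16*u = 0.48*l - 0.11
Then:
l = 4.86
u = 1.92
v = -0.13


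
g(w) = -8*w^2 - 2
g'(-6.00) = 96.00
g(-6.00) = -290.00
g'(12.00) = -192.00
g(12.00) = -1154.00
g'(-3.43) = 54.88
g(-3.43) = -96.12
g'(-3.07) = 49.12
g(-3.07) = -77.40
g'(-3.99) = 63.84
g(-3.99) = -129.36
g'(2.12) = -33.92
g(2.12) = -37.96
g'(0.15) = -2.40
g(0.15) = -2.18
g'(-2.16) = 34.56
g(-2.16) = -39.32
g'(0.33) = -5.28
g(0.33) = -2.87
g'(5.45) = -87.20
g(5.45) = -239.62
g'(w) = -16*w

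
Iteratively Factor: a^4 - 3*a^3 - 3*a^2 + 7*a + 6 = (a + 1)*(a^3 - 4*a^2 + a + 6) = (a - 3)*(a + 1)*(a^2 - a - 2) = (a - 3)*(a - 2)*(a + 1)*(a + 1)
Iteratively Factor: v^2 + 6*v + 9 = (v + 3)*(v + 3)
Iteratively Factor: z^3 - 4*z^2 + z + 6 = (z - 3)*(z^2 - z - 2) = (z - 3)*(z + 1)*(z - 2)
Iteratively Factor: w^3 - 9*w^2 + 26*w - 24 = (w - 2)*(w^2 - 7*w + 12) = (w - 4)*(w - 2)*(w - 3)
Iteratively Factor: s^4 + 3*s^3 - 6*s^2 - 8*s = (s + 1)*(s^3 + 2*s^2 - 8*s) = s*(s + 1)*(s^2 + 2*s - 8) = s*(s - 2)*(s + 1)*(s + 4)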